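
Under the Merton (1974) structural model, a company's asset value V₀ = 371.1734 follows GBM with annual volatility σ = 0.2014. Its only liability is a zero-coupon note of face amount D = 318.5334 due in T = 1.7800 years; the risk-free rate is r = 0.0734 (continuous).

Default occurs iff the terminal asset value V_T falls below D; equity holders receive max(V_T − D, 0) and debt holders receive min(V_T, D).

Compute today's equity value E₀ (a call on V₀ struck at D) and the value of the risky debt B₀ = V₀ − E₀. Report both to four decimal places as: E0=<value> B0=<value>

d₁ = [ln(V₀/D) + (r + σ²/2)T] / (σ√T)
   = [ln(371.1734/318.5334) + (0.0734 + 0.5·0.2014²)·1.7800] / (0.2014·√1.7800)
   = [0.152942 + 0.166752] / 0.268701 = 1.189776
d₂ = d₁ − σ√T = 1.189776 − 0.268701 = 0.921075
N(d₁) = 0.882933,  N(d₂) = 0.821494,  e^(−rT) = 0.877523
E₀ = V₀·N(d₁) − D·e^(−rT)·N(d₂)
   = 371.1734·0.882933 − 318.5334·0.877523·0.821494 = 98.096723
B₀ = V₀ − E₀ = 371.1734 − 98.096723 = 273.076677

E0=98.0967 B0=273.0767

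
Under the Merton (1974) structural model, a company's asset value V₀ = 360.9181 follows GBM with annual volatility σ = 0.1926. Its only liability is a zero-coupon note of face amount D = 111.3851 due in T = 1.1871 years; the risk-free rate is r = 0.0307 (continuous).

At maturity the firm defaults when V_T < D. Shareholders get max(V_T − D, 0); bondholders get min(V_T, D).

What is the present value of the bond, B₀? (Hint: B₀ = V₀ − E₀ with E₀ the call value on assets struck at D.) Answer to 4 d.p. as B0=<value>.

d₁ = [ln(V₀/D) + (r + σ²/2)T] / (σ√T)
   = [ln(360.9181/111.3851) + (0.0307 + 0.5·0.1926²)·1.1871] / (0.1926·√1.1871)
   = [1.175657 + 0.058462] / 0.209846 = 5.881081
d₂ = d₁ − σ√T = 5.881081 − 0.209846 = 5.671235
N(d₁) = 1.000000,  N(d₂) = 1.000000,  e^(−rT) = 0.964212
E₀ = V₀·N(d₁) − D·e^(−rT)·N(d₂)
   = 360.9181·1.000000 − 111.3851·0.964212·1.000000 = 253.519237
B₀ = V₀ − E₀ = 360.9181 − 253.519237 = 107.398863

B0=107.3989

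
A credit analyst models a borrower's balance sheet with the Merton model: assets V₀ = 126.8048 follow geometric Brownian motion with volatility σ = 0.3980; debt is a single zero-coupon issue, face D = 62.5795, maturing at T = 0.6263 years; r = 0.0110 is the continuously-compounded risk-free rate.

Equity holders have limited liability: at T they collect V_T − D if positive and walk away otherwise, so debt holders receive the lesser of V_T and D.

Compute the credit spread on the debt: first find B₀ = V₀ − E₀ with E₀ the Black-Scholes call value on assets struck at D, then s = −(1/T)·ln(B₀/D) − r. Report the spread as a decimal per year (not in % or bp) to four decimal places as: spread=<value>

spread=0.0029

d₁ = [ln(V₀/D) + (r + σ²/2)T] / (σ√T)
   = [ln(126.8048/62.5795) + (0.0110 + 0.5·0.3980²)·0.6263] / (0.3980·√0.6263)
   = [0.706211 + 0.056494] / 0.314974 = 2.421487
d₂ = d₁ − σ√T = 2.421487 − 0.314974 = 2.106513
N(d₁) = 0.992271,  N(d₂) = 0.982420,  e^(−rT) = 0.993134
E₀ = V₀·N(d₁) − D·e^(−rT)·N(d₂)
   = 126.8048·0.992271 − 62.5795·0.993134·0.982420 = 64.767514
B₀ = V₀ − E₀ = 126.8048 − 64.767514 = 62.037286
spread = −(1/T)·ln(B₀/D) − r = −(1/0.6263)·ln(62.037286/62.5795) − 0.0110 = 0.00289456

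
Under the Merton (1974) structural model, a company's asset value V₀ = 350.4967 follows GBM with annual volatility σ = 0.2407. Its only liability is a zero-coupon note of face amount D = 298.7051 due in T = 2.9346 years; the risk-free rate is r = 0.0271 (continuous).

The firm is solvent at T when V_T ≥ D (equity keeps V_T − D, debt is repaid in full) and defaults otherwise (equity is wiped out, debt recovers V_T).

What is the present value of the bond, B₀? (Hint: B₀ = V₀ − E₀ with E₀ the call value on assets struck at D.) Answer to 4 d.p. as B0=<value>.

B0=253.8058

d₁ = [ln(V₀/D) + (r + σ²/2)T] / (σ√T)
   = [ln(350.4967/298.7051) + (0.0271 + 0.5·0.2407²)·2.9346] / (0.2407·√2.9346)
   = [0.159894 + 0.164538] / 0.412335 = 0.786817
d₂ = d₁ − σ√T = 0.786817 − 0.412335 = 0.374481
N(d₁) = 0.784305,  N(d₂) = 0.645977,  e^(−rT) = 0.923552
E₀ = V₀·N(d₁) − D·e^(−rT)·N(d₂)
   = 350.4967·0.784305 − 298.7051·0.923552·0.645977 = 96.690920
B₀ = V₀ − E₀ = 350.4967 − 96.690920 = 253.805780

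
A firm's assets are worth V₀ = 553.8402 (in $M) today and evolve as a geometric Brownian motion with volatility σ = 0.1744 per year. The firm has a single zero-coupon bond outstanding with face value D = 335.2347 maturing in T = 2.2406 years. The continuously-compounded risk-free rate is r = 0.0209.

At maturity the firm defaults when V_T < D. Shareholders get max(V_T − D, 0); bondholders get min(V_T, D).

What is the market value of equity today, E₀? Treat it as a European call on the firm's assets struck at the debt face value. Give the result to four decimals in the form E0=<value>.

E0=234.6432

d₁ = [ln(V₀/D) + (r + σ²/2)T] / (σ√T)
   = [ln(553.8402/335.2347) + (0.0209 + 0.5·0.1744²)·2.2406] / (0.1744·√2.2406)
   = [0.502045 + 0.080903] / 0.261053 = 2.233065
d₂ = d₁ − σ√T = 2.233065 − 0.261053 = 1.972012
N(d₁) = 0.987228,  N(d₂) = 0.975696,  e^(−rT) = 0.954251
E₀ = V₀·N(d₁) − D·e^(−rT)·N(d₂)
   = 553.8402·0.987228 − 335.2347·0.954251·0.975696 = 234.643163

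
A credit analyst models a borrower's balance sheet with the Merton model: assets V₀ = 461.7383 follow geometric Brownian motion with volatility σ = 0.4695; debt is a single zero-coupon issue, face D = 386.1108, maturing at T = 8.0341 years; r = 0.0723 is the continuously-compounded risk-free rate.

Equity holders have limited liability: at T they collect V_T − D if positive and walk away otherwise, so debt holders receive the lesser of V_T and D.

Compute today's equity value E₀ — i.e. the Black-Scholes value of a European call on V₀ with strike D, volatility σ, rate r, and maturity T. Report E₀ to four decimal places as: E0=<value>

E0=311.9212

d₁ = [ln(V₀/D) + (r + σ²/2)T] / (σ√T)
   = [ln(461.7383/386.1108) + (0.0723 + 0.5·0.4695²)·8.0341] / (0.4695·√8.0341)
   = [0.178874 + 1.466345] / 1.330774 = 1.236287
d₂ = d₁ − σ√T = 1.236287 − 1.330774 = -0.094486
N(d₁) = 0.891824,  N(d₂) = 0.462361,  e^(−rT) = 0.559414
E₀ = V₀·N(d₁) − D·e^(−rT)·N(d₂)
   = 461.7383·0.891824 − 386.1108·0.559414·0.462361 = 311.921230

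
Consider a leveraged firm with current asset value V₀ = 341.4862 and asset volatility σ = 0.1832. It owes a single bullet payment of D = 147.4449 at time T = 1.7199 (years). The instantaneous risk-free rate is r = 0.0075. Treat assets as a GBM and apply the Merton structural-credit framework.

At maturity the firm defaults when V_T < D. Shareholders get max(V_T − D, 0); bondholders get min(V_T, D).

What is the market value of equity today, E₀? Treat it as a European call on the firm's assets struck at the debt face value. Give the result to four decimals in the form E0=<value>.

E0=195.9336

d₁ = [ln(V₀/D) + (r + σ²/2)T] / (σ√T)
   = [ln(341.4862/147.4449) + (0.0075 + 0.5·0.1832²)·1.7199] / (0.1832·√1.7199)
   = [0.839853 + 0.041761] / 0.240258 = 3.669453
d₂ = d₁ − σ√T = 3.669453 − 0.240258 = 3.429195
N(d₁) = 0.999878,  N(d₂) = 0.999697,  e^(−rT) = 0.987184
E₀ = V₀·N(d₁) − D·e^(−rT)·N(d₂)
   = 341.4862·0.999878 − 147.4449·0.987184·0.999697 = 195.933570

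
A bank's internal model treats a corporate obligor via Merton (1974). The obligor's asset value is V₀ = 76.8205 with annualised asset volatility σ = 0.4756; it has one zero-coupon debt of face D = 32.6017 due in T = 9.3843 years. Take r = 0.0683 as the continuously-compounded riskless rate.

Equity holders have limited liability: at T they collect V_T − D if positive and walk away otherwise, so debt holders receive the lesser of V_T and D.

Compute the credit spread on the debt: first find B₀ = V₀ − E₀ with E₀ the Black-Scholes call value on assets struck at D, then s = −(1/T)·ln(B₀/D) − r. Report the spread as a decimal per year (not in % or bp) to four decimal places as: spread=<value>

d₁ = [ln(V₀/D) + (r + σ²/2)T] / (σ√T)
   = [ln(76.8205/32.6017) + (0.0683 + 0.5·0.4756²)·9.3843] / (0.4756·√9.3843)
   = [0.857107 + 1.702290] / 1.456944 = 1.756689
d₂ = d₁ − σ√T = 1.756689 − 1.456944 = 0.299745
N(d₁) = 0.960515,  N(d₂) = 0.617814,  e^(−rT) = 0.526793
E₀ = V₀·N(d₁) − D·e^(−rT)·N(d₂)
   = 76.8205·0.960515 − 32.6017·0.526793·0.617814 = 63.176655
B₀ = V₀ − E₀ = 76.8205 − 63.176655 = 13.643845
spread = −(1/T)·ln(B₀/D) − r = −(1/9.3843)·ln(13.643845/32.6017) − 0.0683 = 0.02452268

spread=0.0245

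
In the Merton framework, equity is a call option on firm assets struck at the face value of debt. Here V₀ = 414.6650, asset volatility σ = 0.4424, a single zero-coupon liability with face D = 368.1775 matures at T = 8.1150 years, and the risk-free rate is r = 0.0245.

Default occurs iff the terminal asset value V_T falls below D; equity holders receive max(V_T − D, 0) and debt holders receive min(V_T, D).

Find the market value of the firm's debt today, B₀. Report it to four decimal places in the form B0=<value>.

d₁ = [ln(V₀/D) + (r + σ²/2)T] / (σ√T)
   = [ln(414.6650/368.1775) + (0.0245 + 0.5·0.4424²)·8.1150] / (0.4424·√8.1150)
   = [0.118906 + 0.992942] / 1.260258 = 0.882239
d₂ = d₁ − σ√T = 0.882239 − 1.260258 = -0.378019
N(d₁) = 0.811176,  N(d₂) = 0.352708,  e^(−rT) = 0.819699
E₀ = V₀·N(d₁) − D·e^(−rT)·N(d₂)
   = 414.6650·0.811176 − 368.1775·0.819699·0.352708 = 229.920808
B₀ = V₀ − E₀ = 414.6650 − 229.920808 = 184.744192

B0=184.7442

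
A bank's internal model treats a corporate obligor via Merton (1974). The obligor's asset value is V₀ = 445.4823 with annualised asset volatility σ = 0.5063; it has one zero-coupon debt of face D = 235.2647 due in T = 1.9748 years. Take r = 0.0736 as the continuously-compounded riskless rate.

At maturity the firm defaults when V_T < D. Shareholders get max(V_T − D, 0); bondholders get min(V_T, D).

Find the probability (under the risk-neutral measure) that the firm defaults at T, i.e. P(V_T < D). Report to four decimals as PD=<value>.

PD=0.2279

d₁ = [ln(V₀/D) + (r + σ²/2)T] / (σ√T)
   = [ln(445.4823/235.2647) + (0.0736 + 0.5·0.5063²)·1.9748] / (0.5063·√1.9748)
   = [0.638446 + 0.398455] / 0.711491 = 1.457364
d₂ = d₁ − σ√T = 1.457364 − 0.711491 = 0.745873
risk-neutral PD = N(−d₂) = N(-0.745873) = 0.227872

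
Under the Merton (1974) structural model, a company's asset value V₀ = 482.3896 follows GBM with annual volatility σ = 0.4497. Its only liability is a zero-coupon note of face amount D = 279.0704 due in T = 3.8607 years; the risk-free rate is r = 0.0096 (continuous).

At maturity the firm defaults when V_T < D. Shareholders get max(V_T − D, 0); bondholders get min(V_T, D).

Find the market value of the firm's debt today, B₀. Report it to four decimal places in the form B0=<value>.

B0=222.9376

d₁ = [ln(V₀/D) + (r + σ²/2)T] / (σ√T)
   = [ln(482.3896/279.0704) + (0.0096 + 0.5·0.4497²)·3.8607] / (0.4497·√3.8607)
   = [0.547288 + 0.427438] / 0.883600 = 1.103129
d₂ = d₁ − σ√T = 1.103129 − 0.883600 = 0.219529
N(d₁) = 0.865015,  N(d₂) = 0.586881,  e^(−rT) = 0.963616
E₀ = V₀·N(d₁) − D·e^(−rT)·N(d₂)
   = 482.3896·0.865015 − 279.0704·0.963616·0.586881 = 259.451953
B₀ = V₀ − E₀ = 482.3896 − 259.451953 = 222.937647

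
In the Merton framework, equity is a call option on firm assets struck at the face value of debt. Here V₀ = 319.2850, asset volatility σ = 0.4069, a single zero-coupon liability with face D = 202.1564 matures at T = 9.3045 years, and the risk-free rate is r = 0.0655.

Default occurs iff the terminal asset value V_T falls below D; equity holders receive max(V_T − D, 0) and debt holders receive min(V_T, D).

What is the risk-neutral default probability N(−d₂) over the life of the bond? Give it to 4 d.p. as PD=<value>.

d₁ = [ln(V₀/D) + (r + σ²/2)T] / (σ√T)
   = [ln(319.2850/202.1564) + (0.0655 + 0.5·0.4069²)·9.3045] / (0.4069·√9.3045)
   = [0.457042 + 1.379707] / 1.241178 = 1.479843
d₂ = d₁ − σ√T = 1.479843 − 1.241178 = 0.238665
risk-neutral PD = N(−d₂) = N(-0.238665) = 0.405683

PD=0.4057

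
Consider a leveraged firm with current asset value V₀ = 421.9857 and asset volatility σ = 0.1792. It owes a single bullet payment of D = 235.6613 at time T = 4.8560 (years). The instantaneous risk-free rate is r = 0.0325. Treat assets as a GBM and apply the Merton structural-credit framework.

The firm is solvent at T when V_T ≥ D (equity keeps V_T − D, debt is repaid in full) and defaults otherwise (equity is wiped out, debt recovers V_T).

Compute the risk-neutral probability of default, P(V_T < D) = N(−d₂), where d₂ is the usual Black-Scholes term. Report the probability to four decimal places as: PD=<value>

d₁ = [ln(V₀/D) + (r + σ²/2)T] / (σ√T)
   = [ln(421.9857/235.6613) + (0.0325 + 0.5·0.1792²)·4.8560] / (0.1792·√4.8560)
   = [0.582576 + 0.235789] / 0.394891 = 2.072382
d₂ = d₁ − σ√T = 2.072382 − 0.394891 = 1.677491
risk-neutral PD = N(−d₂) = N(-1.677491) = 0.046723

PD=0.0467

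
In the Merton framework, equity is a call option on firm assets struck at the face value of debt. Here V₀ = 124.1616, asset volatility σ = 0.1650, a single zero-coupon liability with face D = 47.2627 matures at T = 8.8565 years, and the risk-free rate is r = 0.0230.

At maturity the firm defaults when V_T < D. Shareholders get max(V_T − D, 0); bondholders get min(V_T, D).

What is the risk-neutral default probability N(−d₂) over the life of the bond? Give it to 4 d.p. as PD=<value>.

PD=0.0163

d₁ = [ln(V₀/D) + (r + σ²/2)T] / (σ√T)
   = [ln(124.1616/47.2627) + (0.0230 + 0.5·0.1650²)·8.8565] / (0.1650·√8.8565)
   = [0.965863 + 0.324259] / 0.491038 = 2.627335
d₂ = d₁ − σ√T = 2.627335 − 0.491038 = 2.136297
risk-neutral PD = N(−d₂) = N(-2.136297) = 0.016328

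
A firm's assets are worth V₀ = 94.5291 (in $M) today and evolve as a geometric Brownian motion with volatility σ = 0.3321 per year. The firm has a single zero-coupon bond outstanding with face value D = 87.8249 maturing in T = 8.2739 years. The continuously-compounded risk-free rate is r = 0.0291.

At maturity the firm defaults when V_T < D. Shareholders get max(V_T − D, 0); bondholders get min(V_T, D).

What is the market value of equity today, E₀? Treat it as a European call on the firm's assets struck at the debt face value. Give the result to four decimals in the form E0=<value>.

d₁ = [ln(V₀/D) + (r + σ²/2)T] / (σ√T)
   = [ln(94.5291/87.8249) + (0.0291 + 0.5·0.3321²)·8.2739] / (0.3321·√8.2739)
   = [0.073563 + 0.697036] / 0.955265 = 0.806686
d₂ = d₁ − σ√T = 0.806686 − 0.955265 = -0.148579
N(d₁) = 0.790076,  N(d₂) = 0.440943,  e^(−rT) = 0.786022
E₀ = V₀·N(d₁) − D·e^(−rT)·N(d₂)
   = 94.5291·0.790076 − 87.8249·0.786022·0.440943 = 44.245904

E0=44.2459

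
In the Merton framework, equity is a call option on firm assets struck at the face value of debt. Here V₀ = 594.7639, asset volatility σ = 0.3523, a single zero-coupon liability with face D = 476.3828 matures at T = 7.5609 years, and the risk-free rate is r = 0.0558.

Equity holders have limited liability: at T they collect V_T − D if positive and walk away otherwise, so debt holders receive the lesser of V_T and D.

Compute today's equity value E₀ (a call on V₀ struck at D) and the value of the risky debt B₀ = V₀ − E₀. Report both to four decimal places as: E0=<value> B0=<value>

E0=341.6993 B0=253.0646

d₁ = [ln(V₀/D) + (r + σ²/2)T] / (σ√T)
   = [ln(594.7639/476.3828) + (0.0558 + 0.5·0.3523²)·7.5609] / (0.3523·√7.5609)
   = [0.221943 + 0.891110] / 0.968723 = 1.148990
d₂ = d₁ − σ√T = 1.148990 − 0.968723 = 0.180268
N(d₁) = 0.874720,  N(d₂) = 0.571529,  e^(−rT) = 0.655801
E₀ = V₀·N(d₁) − D·e^(−rT)·N(d₂)
   = 594.7639·0.874720 − 476.3828·0.655801·0.571529 = 341.699297
B₀ = V₀ − E₀ = 594.7639 − 341.699297 = 253.064603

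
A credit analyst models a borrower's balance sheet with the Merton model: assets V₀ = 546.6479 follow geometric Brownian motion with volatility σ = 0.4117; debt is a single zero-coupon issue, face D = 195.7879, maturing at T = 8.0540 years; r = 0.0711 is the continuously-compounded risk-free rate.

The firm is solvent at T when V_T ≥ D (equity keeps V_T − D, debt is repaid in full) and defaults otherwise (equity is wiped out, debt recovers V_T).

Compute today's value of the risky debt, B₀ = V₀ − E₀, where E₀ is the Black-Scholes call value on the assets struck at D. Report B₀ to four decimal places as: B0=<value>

B0=100.4307

d₁ = [ln(V₀/D) + (r + σ²/2)T] / (σ√T)
   = [ln(546.6479/195.7879) + (0.0711 + 0.5·0.4117²)·8.0540] / (0.4117·√8.0540)
   = [1.026773 + 1.255203] / 1.168387 = 1.953100
d₂ = d₁ − σ√T = 1.953100 − 1.168387 = 0.784713
N(d₁) = 0.974596,  N(d₂) = 0.783689,  e^(−rT) = 0.564035
E₀ = V₀·N(d₁) − D·e^(−rT)·N(d₂)
   = 546.6479·0.974596 − 195.7879·0.564035·0.783689 = 446.217213
B₀ = V₀ − E₀ = 546.6479 − 446.217213 = 100.430687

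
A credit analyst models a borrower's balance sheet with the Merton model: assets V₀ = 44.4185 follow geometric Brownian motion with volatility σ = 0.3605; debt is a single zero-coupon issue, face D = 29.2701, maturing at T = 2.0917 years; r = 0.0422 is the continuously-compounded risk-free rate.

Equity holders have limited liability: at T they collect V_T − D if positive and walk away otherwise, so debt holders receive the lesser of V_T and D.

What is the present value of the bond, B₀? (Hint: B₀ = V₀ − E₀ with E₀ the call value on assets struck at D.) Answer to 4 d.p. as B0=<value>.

d₁ = [ln(V₀/D) + (r + σ²/2)T] / (σ√T)
   = [ln(44.4185/29.2701) + (0.0422 + 0.5·0.3605²)·2.0917] / (0.3605·√2.0917)
   = [0.417090 + 0.224189] / 0.521381 = 1.229961
d₂ = d₁ − σ√T = 1.229961 − 0.521381 = 0.708581
N(d₁) = 0.890644,  N(d₂) = 0.760708,  e^(−rT) = 0.915514
E₀ = V₀·N(d₁) − D·e^(−rT)·N(d₂)
   = 44.4185·0.890644 − 29.2701·0.915514·0.760708 = 19.176258
B₀ = V₀ − E₀ = 44.4185 − 19.176258 = 25.242242

B0=25.2422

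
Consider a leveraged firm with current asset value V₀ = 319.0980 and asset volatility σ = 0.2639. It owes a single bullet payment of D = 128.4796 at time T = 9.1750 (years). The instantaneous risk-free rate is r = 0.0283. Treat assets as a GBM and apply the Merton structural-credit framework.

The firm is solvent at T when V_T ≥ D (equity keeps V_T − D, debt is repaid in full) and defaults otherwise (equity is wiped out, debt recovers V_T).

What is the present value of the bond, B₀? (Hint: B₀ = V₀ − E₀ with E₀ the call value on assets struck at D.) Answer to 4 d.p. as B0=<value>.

d₁ = [ln(V₀/D) + (r + σ²/2)T] / (σ√T)
   = [ln(319.0980/128.4796) + (0.0283 + 0.5·0.2639²)·9.1750] / (0.2639·√9.1750)
   = [0.909728 + 0.579141] / 0.799360 = 1.862576
d₂ = d₁ − σ√T = 1.862576 − 0.799360 = 1.063216
N(d₁) = 0.968739,  N(d₂) = 0.856158,  e^(−rT) = 0.771320
E₀ = V₀·N(d₁) − D·e^(−rT)·N(d₂)
   = 319.0980·0.968739 − 128.4796·0.771320·0.856158 = 224.278431
B₀ = V₀ − E₀ = 319.0980 − 224.278431 = 94.819569

B0=94.8196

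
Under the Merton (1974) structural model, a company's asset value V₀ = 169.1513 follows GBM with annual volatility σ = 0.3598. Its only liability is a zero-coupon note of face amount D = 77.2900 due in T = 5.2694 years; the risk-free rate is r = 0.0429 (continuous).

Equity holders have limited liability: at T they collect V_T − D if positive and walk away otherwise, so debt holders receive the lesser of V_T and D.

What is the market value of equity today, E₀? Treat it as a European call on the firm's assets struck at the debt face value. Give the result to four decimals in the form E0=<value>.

E0=111.7682

d₁ = [ln(V₀/D) + (r + σ²/2)T] / (σ√T)
   = [ln(169.1513/77.2900) + (0.0429 + 0.5·0.3598²)·5.2694] / (0.3598·√5.2694)
   = [0.783229 + 0.567135] / 0.825927 = 1.634968
d₂ = d₁ − σ√T = 1.634968 − 0.825927 = 0.809040
N(d₁) = 0.948972,  N(d₂) = 0.790754,  e^(−rT) = 0.797672
E₀ = V₀·N(d₁) − D·e^(−rT)·N(d₂)
   = 169.1513·0.948972 − 77.2900·0.797672·0.790754 = 111.768211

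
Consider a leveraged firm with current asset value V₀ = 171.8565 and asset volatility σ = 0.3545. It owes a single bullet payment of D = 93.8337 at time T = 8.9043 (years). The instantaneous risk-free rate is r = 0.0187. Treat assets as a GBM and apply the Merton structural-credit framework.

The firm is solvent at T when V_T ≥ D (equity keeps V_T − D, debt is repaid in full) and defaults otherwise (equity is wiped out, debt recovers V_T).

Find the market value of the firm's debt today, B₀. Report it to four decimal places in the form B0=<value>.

B0=63.9289

d₁ = [ln(V₀/D) + (r + σ²/2)T] / (σ√T)
   = [ln(171.8565/93.8337) + (0.0187 + 0.5·0.3545²)·8.9043] / (0.3545·√8.9043)
   = [0.605136 + 0.726013] / 1.057831 = 1.258376
d₂ = d₁ − σ√T = 1.258376 − 1.057831 = 0.200546
N(d₁) = 0.895872,  N(d₂) = 0.579473,  e^(−rT) = 0.846614
E₀ = V₀·N(d₁) − D·e^(−rT)·N(d₂)
   = 171.8565·0.895872 − 93.8337·0.846614·0.579473 = 107.927575
B₀ = V₀ − E₀ = 171.8565 − 107.927575 = 63.928925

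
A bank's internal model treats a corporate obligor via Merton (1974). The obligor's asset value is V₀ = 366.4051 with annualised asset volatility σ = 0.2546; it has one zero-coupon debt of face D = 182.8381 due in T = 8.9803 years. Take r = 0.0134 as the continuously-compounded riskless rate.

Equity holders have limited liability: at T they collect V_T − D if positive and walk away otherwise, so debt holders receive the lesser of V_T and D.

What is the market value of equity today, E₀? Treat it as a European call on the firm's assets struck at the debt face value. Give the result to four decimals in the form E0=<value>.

E0=217.2387

d₁ = [ln(V₀/D) + (r + σ²/2)T] / (σ√T)
   = [ln(366.4051/182.8381) + (0.0134 + 0.5·0.2546²)·8.9803] / (0.2546·√8.9803)
   = [0.695138 + 0.411393] / 0.762964 = 1.450307
d₂ = d₁ − σ√T = 1.450307 − 0.762964 = 0.687343
N(d₁) = 0.926513,  N(d₂) = 0.754067,  e^(−rT) = 0.886622
E₀ = V₀·N(d₁) − D·e^(−rT)·N(d₂)
   = 366.4051·0.926513 − 182.8381·0.886622·0.754067 = 217.238744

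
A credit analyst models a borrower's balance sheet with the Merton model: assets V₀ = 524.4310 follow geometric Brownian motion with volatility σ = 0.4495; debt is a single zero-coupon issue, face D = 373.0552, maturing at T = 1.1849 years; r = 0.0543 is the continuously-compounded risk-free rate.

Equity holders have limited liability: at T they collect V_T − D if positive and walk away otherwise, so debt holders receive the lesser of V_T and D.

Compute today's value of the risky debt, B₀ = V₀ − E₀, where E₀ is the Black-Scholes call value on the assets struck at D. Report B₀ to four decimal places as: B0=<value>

B0=326.2420

d₁ = [ln(V₀/D) + (r + σ²/2)T] / (σ√T)
   = [ln(524.4310/373.0552) + (0.0543 + 0.5·0.4495²)·1.1849] / (0.4495·√1.1849)
   = [0.340587 + 0.184045] / 0.489295 = 1.072221
d₂ = d₁ − σ√T = 1.072221 − 0.489295 = 0.582926
N(d₁) = 0.858190,  N(d₂) = 0.720029,  e^(−rT) = 0.937686
E₀ = V₀·N(d₁) − D·e^(−rT)·N(d₂)
   = 524.4310·0.858190 − 373.0552·0.937686·0.720029 = 198.189018
B₀ = V₀ − E₀ = 524.4310 − 198.189018 = 326.241982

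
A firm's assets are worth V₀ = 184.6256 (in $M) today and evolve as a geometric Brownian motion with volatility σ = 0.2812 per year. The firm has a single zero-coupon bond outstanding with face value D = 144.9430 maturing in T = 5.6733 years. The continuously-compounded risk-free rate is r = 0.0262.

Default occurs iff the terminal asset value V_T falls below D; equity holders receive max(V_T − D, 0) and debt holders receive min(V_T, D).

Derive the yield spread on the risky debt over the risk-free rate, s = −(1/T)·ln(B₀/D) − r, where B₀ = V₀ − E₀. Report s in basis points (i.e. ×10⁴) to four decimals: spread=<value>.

spread=259.6664

d₁ = [ln(V₀/D) + (r + σ²/2)T] / (σ√T)
   = [ln(184.6256/144.9430) + (0.0262 + 0.5·0.2812²)·5.6733] / (0.2812·√5.6733)
   = [0.241989 + 0.372944] / 0.669782 = 0.918111
d₂ = d₁ − σ√T = 0.918111 − 0.669782 = 0.248329
N(d₁) = 0.820720,  N(d₂) = 0.598060,  e^(−rT) = 0.861879
E₀ = V₀·N(d₁) − D·e^(−rT)·N(d₂)
   = 184.6256·0.820720 − 144.9430·0.861879·0.598060 = 76.814183
B₀ = V₀ − E₀ = 184.6256 − 76.814183 = 107.811417
spread = −(1/T)·ln(B₀/D) − r = −(1/5.6733)·ln(107.811417/144.9430) − 0.0262 = 0.02596664
in basis points: 0.02596664 × 10⁴ = 259.6664 bp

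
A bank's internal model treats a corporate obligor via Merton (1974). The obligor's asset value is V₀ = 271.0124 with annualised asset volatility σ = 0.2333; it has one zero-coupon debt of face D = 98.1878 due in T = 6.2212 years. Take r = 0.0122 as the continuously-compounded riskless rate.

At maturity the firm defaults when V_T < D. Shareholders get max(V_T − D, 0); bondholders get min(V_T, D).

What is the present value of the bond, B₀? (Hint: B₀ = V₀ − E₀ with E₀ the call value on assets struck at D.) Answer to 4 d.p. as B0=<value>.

d₁ = [ln(V₀/D) + (r + σ²/2)T] / (σ√T)
   = [ln(271.0124/98.1878) + (0.0122 + 0.5·0.2333²)·6.2212] / (0.2333·√6.2212)
   = [1.015283 + 0.245205] / 0.581905 = 2.166141
d₂ = d₁ − σ√T = 2.166141 − 0.581905 = 1.584237
N(d₁) = 0.984850,  N(d₂) = 0.943430,  e^(−rT) = 0.926910
E₀ = V₀·N(d₁) − D·e^(−rT)·N(d₂)
   = 271.0124·0.984850 − 98.1878·0.926910·0.943430 = 181.043742
B₀ = V₀ − E₀ = 271.0124 − 181.043742 = 89.968658

B0=89.9687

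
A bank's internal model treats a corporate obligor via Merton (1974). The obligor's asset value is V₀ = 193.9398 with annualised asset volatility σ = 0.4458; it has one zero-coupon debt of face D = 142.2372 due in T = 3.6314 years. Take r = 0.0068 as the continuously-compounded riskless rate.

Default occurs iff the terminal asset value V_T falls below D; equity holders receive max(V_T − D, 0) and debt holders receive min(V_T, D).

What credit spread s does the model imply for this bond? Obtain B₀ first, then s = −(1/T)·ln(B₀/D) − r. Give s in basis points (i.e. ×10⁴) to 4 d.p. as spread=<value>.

spread=697.3839

d₁ = [ln(V₀/D) + (r + σ²/2)T] / (σ√T)
   = [ln(193.9398/142.2372) + (0.0068 + 0.5·0.4458²)·3.6314] / (0.4458·√3.6314)
   = [0.310052 + 0.385541] / 0.849527 = 0.818801
d₂ = d₁ − σ√T = 0.818801 − 0.849527 = -0.030726
N(d₁) = 0.793550,  N(d₂) = 0.487744,  e^(−rT) = 0.975609
E₀ = V₀·N(d₁) − D·e^(−rT)·N(d₂)
   = 193.9398·0.793550 − 142.2372·0.975609·0.487744 = 86.217722
B₀ = V₀ − E₀ = 193.9398 − 86.217722 = 107.722078
spread = −(1/T)·ln(B₀/D) − r = −(1/3.6314)·ln(107.722078/142.2372) − 0.0068 = 0.06973839
in basis points: 0.06973839 × 10⁴ = 697.3839 bp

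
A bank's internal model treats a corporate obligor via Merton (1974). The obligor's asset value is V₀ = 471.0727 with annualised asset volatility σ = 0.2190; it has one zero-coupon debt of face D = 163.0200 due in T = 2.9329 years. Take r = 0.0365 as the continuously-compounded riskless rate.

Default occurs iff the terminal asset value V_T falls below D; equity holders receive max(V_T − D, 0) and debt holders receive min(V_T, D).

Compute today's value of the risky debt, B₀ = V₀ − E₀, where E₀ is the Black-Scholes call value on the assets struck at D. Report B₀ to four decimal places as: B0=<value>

B0=146.4456

d₁ = [ln(V₀/D) + (r + σ²/2)T] / (σ√T)
   = [ln(471.0727/163.0200) + (0.0365 + 0.5·0.2190²)·2.9329] / (0.2190·√2.9329)
   = [1.061140 + 0.177383] / 0.375053 = 3.302260
d₂ = d₁ − σ√T = 3.302260 − 0.375053 = 2.927207
N(d₁) = 0.999520,  N(d₂) = 0.998290,  e^(−rT) = 0.898480
E₀ = V₀·N(d₁) − D·e^(−rT)·N(d₂)
   = 471.0727·0.999520 − 163.0200·0.898480·0.998290 = 324.627072
B₀ = V₀ − E₀ = 471.0727 − 324.627072 = 146.445628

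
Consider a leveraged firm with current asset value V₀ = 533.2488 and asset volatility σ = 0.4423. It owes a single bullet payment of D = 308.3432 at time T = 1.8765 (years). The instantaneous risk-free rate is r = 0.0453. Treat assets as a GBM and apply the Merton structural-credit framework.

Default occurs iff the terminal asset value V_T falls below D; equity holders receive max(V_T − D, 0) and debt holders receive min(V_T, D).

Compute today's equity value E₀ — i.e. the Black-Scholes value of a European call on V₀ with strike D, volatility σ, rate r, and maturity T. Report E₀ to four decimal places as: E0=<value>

d₁ = [ln(V₀/D) + (r + σ²/2)T] / (σ√T)
   = [ln(533.2488/308.3432) + (0.0453 + 0.5·0.4423²)·1.8765] / (0.4423·√1.8765)
   = [0.547775 + 0.268555] / 0.605886 = 1.347331
d₂ = d₁ − σ√T = 1.347331 − 0.605886 = 0.741444
N(d₁) = 0.911063,  N(d₂) = 0.770788,  e^(−rT) = 0.918507
E₀ = V₀·N(d₁) − D·e^(−rT)·N(d₂)
   = 533.2488·0.911063 − 308.3432·0.918507·0.770788 = 267.524245

E0=267.5242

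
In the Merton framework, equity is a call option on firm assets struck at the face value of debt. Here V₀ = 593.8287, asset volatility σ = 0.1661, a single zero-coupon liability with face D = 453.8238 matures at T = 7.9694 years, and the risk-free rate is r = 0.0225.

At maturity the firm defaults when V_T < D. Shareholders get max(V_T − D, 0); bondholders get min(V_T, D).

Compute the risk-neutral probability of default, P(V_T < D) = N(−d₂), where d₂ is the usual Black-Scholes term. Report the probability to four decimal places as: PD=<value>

d₁ = [ln(V₀/D) + (r + σ²/2)T] / (σ√T)
   = [ln(593.8287/453.8238) + (0.0225 + 0.5·0.1661²)·7.9694] / (0.1661·√7.9694)
   = [0.268882 + 0.289246] / 0.468902 = 1.190286
d₂ = d₁ − σ√T = 1.190286 − 0.468902 = 0.721384
risk-neutral PD = N(−d₂) = N(-0.721384) = 0.235337

PD=0.2353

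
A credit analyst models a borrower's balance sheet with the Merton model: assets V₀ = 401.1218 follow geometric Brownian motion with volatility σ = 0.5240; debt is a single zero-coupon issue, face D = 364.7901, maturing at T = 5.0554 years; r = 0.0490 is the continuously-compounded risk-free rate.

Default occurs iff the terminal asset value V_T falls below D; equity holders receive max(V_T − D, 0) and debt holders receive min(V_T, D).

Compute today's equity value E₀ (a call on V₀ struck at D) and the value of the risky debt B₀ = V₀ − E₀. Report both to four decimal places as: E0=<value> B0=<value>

d₁ = [ln(V₀/D) + (r + σ²/2)T] / (σ√T)
   = [ln(401.1218/364.7901) + (0.0490 + 0.5·0.5240²)·5.0554] / (0.5240·√5.0554)
   = [0.094943 + 0.941760] / 1.178173 = 0.879925
d₂ = d₁ − σ√T = 0.879925 − 1.178173 = -0.298248
N(d₁) = 0.810550,  N(d₂) = 0.382757,  e^(−rT) = 0.780583
E₀ = V₀·N(d₁) − D·e^(−rT)·N(d₂)
   = 401.1218·0.810550 − 364.7901·0.780583·0.382757 = 216.139687
B₀ = V₀ − E₀ = 401.1218 − 216.139687 = 184.982113

E0=216.1397 B0=184.9821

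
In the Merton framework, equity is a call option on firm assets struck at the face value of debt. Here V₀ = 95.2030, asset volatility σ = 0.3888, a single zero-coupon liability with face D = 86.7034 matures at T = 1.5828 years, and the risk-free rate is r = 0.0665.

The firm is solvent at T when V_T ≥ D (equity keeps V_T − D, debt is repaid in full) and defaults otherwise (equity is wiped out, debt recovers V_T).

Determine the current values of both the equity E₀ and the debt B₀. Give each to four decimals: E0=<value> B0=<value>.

d₁ = [ln(V₀/D) + (r + σ²/2)T] / (σ√T)
   = [ln(95.2030/86.7034) + (0.0665 + 0.5·0.3888²)·1.5828] / (0.3888·√1.5828)
   = [0.093518 + 0.224889] / 0.489147 = 0.650943
d₂ = d₁ − σ√T = 0.650943 − 0.489147 = 0.161796
N(d₁) = 0.742458,  N(d₂) = 0.564267,  e^(−rT) = 0.900094
E₀ = V₀·N(d₁) − D·e^(−rT)·N(d₂)
   = 95.2030·0.742458 − 86.7034·0.900094·0.564267 = 26.648205
B₀ = V₀ − E₀ = 95.2030 − 26.648205 = 68.554795

E0=26.6482 B0=68.5548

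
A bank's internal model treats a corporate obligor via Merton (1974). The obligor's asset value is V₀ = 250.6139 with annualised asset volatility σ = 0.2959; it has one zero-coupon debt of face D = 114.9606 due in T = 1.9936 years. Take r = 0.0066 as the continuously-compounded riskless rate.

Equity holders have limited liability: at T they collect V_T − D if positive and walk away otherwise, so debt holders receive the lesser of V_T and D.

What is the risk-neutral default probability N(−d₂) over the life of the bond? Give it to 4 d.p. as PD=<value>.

PD=0.0457

d₁ = [ln(V₀/D) + (r + σ²/2)T] / (σ√T)
   = [ln(250.6139/114.9606) + (0.0066 + 0.5·0.2959²)·1.9936] / (0.2959·√1.9936)
   = [0.779324 + 0.100434] / 0.417796 = 2.105714
d₂ = d₁ − σ√T = 2.105714 − 0.417796 = 1.687919
risk-neutral PD = N(−d₂) = N(-1.687919) = 0.045713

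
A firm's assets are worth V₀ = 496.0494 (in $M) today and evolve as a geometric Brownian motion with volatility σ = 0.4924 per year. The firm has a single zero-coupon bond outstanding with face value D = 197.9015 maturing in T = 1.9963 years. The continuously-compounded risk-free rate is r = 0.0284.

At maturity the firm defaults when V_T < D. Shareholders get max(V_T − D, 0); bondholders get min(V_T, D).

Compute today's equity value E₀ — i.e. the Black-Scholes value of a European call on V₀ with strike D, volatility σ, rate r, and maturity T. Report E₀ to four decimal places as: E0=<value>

d₁ = [ln(V₀/D) + (r + σ²/2)T] / (σ√T)
   = [ln(496.0494/197.9015) + (0.0284 + 0.5·0.4924²)·1.9963] / (0.4924·√1.9963)
   = [0.918906 + 0.298704] / 0.695714 = 1.750158
d₂ = d₁ − σ√T = 1.750158 − 0.695714 = 1.054444
N(d₁) = 0.959955,  N(d₂) = 0.854160,  e^(−rT) = 0.944882
E₀ = V₀·N(d₁) − D·e^(−rT)·N(d₂)
   = 496.0494·0.959955 − 197.9015·0.944882·0.854160 = 316.462353

E0=316.4624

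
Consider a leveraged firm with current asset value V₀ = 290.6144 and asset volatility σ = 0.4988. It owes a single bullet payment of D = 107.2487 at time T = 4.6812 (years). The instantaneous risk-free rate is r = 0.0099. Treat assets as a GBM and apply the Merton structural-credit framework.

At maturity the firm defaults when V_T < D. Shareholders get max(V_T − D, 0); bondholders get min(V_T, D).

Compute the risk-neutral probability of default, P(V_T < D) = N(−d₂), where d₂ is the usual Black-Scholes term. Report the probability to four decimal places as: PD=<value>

d₁ = [ln(V₀/D) + (r + σ²/2)T] / (σ√T)
   = [ln(290.6144/107.2487) + (0.0099 + 0.5·0.4988²)·4.6812] / (0.4988·√4.6812)
   = [0.996847 + 0.628689] / 1.079208 = 1.506230
d₂ = d₁ − σ√T = 1.506230 − 1.079208 = 0.427023
risk-neutral PD = N(−d₂) = N(-0.427023) = 0.334681

PD=0.3347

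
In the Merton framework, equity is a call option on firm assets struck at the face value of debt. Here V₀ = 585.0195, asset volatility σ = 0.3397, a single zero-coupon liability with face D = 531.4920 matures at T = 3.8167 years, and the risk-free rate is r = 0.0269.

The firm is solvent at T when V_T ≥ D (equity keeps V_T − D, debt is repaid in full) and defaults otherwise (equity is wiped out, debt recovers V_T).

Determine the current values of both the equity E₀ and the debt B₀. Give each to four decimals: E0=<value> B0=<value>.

E0=196.9930 B0=388.0265

d₁ = [ln(V₀/D) + (r + σ²/2)T] / (σ√T)
   = [ln(585.0195/531.4920) + (0.0269 + 0.5·0.3397²)·3.8167] / (0.3397·√3.8167)
   = [0.095957 + 0.322885] / 0.663651 = 0.631119
d₂ = d₁ − σ√T = 0.631119 − 0.663651 = -0.032532
N(d₁) = 0.736019,  N(d₂) = 0.487024,  e^(−rT) = 0.902425
E₀ = V₀·N(d₁) − D·e^(−rT)·N(d₂)
   = 585.0195·0.736019 − 531.4920·0.902425·0.487024 = 196.993007
B₀ = V₀ − E₀ = 585.0195 − 196.993007 = 388.026493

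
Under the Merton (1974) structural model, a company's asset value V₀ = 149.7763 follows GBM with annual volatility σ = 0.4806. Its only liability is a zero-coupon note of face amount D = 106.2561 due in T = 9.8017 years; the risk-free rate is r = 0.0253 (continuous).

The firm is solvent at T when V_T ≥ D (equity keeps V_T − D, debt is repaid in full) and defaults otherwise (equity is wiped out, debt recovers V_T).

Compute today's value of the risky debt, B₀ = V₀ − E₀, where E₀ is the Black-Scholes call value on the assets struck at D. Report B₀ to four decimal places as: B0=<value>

d₁ = [ln(V₀/D) + (r + σ²/2)T] / (σ√T)
   = [ln(149.7763/106.2561) + (0.0253 + 0.5·0.4806²)·9.8017] / (0.4806·√9.8017)
   = [0.343291 + 1.379964] / 1.504646 = 1.145288
d₂ = d₁ − σ√T = 1.145288 − 1.504646 = -0.359358
N(d₁) = 0.873955,  N(d₂) = 0.359664,  e^(−rT) = 0.780373
E₀ = V₀·N(d₁) − D·e^(−rT)·N(d₂)
   = 149.7763·0.873955 − 106.2561·0.780373·0.359664 = 101.074672
B₀ = V₀ − E₀ = 149.7763 − 101.074672 = 48.701628

B0=48.7016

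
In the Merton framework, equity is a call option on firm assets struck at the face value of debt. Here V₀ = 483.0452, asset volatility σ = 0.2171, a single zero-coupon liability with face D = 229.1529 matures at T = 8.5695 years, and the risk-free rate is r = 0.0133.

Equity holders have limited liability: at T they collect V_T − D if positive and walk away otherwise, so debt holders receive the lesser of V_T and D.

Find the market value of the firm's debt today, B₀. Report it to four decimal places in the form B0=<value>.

B0=196.6298

d₁ = [ln(V₀/D) + (r + σ²/2)T] / (σ√T)
   = [ln(483.0452/229.1529) + (0.0133 + 0.5·0.2171²)·8.5695] / (0.2171·√8.5695)
   = [0.745721 + 0.315925] / 0.635532 = 1.670483
d₂ = d₁ − σ√T = 1.670483 − 0.635532 = 1.034951
N(d₁) = 0.952588,  N(d₂) = 0.849654,  e^(−rT) = 0.892281
E₀ = V₀·N(d₁) − D·e^(−rT)·N(d₂)
   = 483.0452·0.952588 − 229.1529·0.892281·0.849654 = 286.415403
B₀ = V₀ − E₀ = 483.0452 − 286.415403 = 196.629797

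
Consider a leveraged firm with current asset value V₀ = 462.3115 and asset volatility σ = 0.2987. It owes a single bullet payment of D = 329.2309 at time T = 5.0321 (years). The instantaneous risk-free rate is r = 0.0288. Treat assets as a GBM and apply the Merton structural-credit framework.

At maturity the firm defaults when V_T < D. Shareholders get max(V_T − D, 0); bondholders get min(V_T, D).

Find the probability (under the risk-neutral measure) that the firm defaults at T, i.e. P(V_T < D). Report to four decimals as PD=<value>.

d₁ = [ln(V₀/D) + (r + σ²/2)T] / (σ√T)
   = [ln(462.3115/329.2309) + (0.0288 + 0.5·0.2987²)·5.0321] / (0.2987·√5.0321)
   = [0.339480 + 0.369411] / 0.670054 = 1.057960
d₂ = d₁ − σ√T = 1.057960 − 0.670054 = 0.387906
risk-neutral PD = N(−d₂) = N(-0.387906) = 0.349043

PD=0.3490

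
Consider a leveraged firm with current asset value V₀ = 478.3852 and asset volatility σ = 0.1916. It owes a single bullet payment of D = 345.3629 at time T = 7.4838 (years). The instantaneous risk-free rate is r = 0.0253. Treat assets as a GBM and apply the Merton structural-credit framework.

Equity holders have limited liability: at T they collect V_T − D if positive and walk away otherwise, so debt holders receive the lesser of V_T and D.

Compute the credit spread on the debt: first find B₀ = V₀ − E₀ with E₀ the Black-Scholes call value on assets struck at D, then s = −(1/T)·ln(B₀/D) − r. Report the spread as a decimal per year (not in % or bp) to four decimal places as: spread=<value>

spread=0.0079

d₁ = [ln(V₀/D) + (r + σ²/2)T] / (σ√T)
   = [ln(478.3852/345.3629) + (0.0253 + 0.5·0.1916²)·7.4838] / (0.1916·√7.4838)
   = [0.325821 + 0.326707] / 0.524151 = 1.244923
d₂ = d₁ − σ√T = 1.244923 − 0.524151 = 0.720772
N(d₁) = 0.893420,  N(d₂) = 0.764475,  e^(−rT) = 0.827505
E₀ = V₀·N(d₁) − D·e^(−rT)·N(d₂)
   = 478.3852·0.893420 − 345.3629·0.827505·0.764475 = 208.919937
B₀ = V₀ − E₀ = 478.3852 − 208.919937 = 269.465263
spread = −(1/T)·ln(B₀/D) − r = −(1/7.4838)·ln(269.465263/345.3629) − 0.0253 = 0.00785912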